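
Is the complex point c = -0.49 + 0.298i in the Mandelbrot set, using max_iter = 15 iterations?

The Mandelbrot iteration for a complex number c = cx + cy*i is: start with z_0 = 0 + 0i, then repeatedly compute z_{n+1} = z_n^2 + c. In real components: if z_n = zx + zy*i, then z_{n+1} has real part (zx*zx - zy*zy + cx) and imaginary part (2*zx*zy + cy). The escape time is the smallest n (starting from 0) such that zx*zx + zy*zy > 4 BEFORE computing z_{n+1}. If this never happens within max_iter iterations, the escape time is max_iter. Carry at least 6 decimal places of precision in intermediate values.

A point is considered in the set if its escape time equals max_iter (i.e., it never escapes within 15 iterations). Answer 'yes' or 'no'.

Answer: yes

Derivation:
z_0 = 0 + 0i, c = -0.4900 + 0.2980i
Iter 1: z = -0.4900 + 0.2980i, |z|^2 = 0.3289
Iter 2: z = -0.3387 + 0.0060i, |z|^2 = 0.1148
Iter 3: z = -0.3753 + 0.2940i, |z|^2 = 0.2273
Iter 4: z = -0.4356 + 0.0773i, |z|^2 = 0.1957
Iter 5: z = -0.3063 + 0.2306i, |z|^2 = 0.1470
Iter 6: z = -0.4494 + 0.1567i, |z|^2 = 0.2265
Iter 7: z = -0.3126 + 0.1571i, |z|^2 = 0.1224
Iter 8: z = -0.4170 + 0.1998i, |z|^2 = 0.2138
Iter 9: z = -0.3560 + 0.1314i, |z|^2 = 0.1440
Iter 10: z = -0.3805 + 0.2044i, |z|^2 = 0.1866
Iter 11: z = -0.3870 + 0.1424i, |z|^2 = 0.1701
Iter 12: z = -0.3605 + 0.1878i, |z|^2 = 0.1652
Iter 13: z = -0.3953 + 0.1626i, |z|^2 = 0.1827
Iter 14: z = -0.3602 + 0.1694i, |z|^2 = 0.1585
Did not escape in 15 iterations → in set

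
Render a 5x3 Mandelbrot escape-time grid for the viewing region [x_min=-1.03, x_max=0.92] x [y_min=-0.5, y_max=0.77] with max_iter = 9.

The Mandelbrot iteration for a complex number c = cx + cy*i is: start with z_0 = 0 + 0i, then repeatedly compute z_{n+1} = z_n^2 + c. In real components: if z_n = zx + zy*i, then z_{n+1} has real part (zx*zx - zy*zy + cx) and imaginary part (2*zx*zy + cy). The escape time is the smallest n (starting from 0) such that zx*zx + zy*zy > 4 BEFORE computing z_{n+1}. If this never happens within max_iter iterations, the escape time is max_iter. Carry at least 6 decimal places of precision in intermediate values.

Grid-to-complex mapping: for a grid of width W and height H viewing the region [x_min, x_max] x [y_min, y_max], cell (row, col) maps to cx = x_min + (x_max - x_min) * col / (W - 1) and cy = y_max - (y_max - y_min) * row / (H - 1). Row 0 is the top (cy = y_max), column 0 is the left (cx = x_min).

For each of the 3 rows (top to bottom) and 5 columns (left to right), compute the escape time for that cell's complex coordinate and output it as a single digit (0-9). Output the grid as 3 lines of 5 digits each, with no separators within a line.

(row=0, col=0): c = -1.0300 + 0.7700i → escape time 3
(row=0, col=1): c = -0.5425 + 0.7700i → escape time 6
(row=0, col=2): c = -0.0550 + 0.7700i → escape time 9
(row=0, col=3): c = 0.4325 + 0.7700i → escape time 4
(row=0, col=4): c = 0.9200 + 0.7700i → escape time 2
(row=1, col=0): c = -1.0300 + 0.1350i → escape time 9
(row=1, col=1): c = -0.5425 + 0.1350i → escape time 9
(row=1, col=2): c = -0.0550 + 0.1350i → escape time 9
(row=1, col=3): c = 0.4325 + 0.1350i → escape time 7
(row=1, col=4): c = 0.9200 + 0.1350i → escape time 3
(row=2, col=0): c = -1.0300 + -0.5000i → escape time 5
(row=2, col=1): c = -0.5425 + -0.5000i → escape time 9
(row=2, col=2): c = -0.0550 + -0.5000i → escape time 9
(row=2, col=3): c = 0.4325 + -0.5000i → escape time 6
(row=2, col=4): c = 0.9200 + -0.5000i → escape time 2

Answer: 36942
99973
59962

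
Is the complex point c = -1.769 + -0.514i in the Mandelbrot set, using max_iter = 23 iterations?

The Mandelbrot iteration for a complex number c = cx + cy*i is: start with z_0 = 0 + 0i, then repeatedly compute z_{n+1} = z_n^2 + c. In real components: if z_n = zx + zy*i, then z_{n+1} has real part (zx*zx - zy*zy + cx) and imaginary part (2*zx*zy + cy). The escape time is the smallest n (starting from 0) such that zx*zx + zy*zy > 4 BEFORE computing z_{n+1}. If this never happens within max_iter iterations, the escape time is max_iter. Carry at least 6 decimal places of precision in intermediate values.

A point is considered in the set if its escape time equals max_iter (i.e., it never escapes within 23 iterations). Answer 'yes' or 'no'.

z_0 = 0 + 0i, c = -1.7690 + -0.5140i
Iter 1: z = -1.7690 + -0.5140i, |z|^2 = 3.3936
Iter 2: z = 1.0962 + 1.3045i, |z|^2 = 2.9034
Iter 3: z = -2.2692 + 2.3460i, |z|^2 = 10.6529
Escaped at iteration 3

Answer: no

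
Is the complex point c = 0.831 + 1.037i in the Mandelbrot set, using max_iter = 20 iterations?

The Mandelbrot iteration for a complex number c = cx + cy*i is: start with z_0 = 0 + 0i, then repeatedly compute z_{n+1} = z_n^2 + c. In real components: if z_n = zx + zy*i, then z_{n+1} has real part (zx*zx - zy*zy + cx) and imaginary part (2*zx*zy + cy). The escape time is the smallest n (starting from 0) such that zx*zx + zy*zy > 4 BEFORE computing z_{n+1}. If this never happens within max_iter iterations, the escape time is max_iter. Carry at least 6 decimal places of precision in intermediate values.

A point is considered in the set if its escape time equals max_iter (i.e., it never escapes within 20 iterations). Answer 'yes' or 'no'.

z_0 = 0 + 0i, c = 0.8310 + 1.0370i
Iter 1: z = 0.8310 + 1.0370i, |z|^2 = 1.7659
Iter 2: z = 0.4462 + 2.7605i, |z|^2 = 7.8194
Escaped at iteration 2

Answer: no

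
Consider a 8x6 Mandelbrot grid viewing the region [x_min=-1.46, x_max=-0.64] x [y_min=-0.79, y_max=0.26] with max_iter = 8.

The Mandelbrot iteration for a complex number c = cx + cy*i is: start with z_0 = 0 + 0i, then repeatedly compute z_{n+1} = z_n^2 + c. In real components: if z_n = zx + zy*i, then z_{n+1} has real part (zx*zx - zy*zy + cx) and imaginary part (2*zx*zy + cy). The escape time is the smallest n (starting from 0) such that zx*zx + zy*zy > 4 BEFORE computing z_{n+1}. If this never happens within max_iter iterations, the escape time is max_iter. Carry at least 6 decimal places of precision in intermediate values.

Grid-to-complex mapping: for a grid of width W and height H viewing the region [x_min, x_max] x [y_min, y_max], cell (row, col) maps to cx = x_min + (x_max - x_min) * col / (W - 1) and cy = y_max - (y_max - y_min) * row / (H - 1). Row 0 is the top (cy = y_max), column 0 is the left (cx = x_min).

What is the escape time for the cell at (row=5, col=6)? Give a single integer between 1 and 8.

z_0 = 0 + 0i, c = -0.7571 + -0.7900i
Iter 1: z = -0.7571 + -0.7900i, |z|^2 = 1.1974
Iter 2: z = -0.8080 + 0.4063i, |z|^2 = 0.8179
Iter 3: z = -0.2694 + -1.4465i, |z|^2 = 2.1650
Iter 4: z = -2.7771 + -0.0107i, |z|^2 = 7.7121
Escaped at iteration 4

Answer: 4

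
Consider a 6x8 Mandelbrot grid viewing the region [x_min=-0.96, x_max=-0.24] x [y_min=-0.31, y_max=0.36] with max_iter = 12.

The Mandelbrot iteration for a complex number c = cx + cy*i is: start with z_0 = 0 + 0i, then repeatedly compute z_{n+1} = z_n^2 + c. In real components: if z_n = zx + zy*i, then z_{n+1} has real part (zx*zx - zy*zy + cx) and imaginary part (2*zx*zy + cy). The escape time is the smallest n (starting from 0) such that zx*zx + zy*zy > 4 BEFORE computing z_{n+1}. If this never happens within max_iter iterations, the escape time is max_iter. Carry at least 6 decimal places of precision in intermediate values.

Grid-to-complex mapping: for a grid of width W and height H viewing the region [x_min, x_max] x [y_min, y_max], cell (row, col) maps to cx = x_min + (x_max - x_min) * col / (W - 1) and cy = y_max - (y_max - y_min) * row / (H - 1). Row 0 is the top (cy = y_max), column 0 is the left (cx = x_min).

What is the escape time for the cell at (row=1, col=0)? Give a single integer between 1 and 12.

z_0 = 0 + 0i, c = -0.9600 + 0.2643i
Iter 1: z = -0.9600 + 0.2643i, |z|^2 = 0.9914
Iter 2: z = -0.1082 + -0.2431i, |z|^2 = 0.0708
Iter 3: z = -1.0074 + 0.3169i, |z|^2 = 1.1153
Iter 4: z = -0.0456 + -0.3743i, |z|^2 = 0.1421
Iter 5: z = -1.0980 + 0.2984i, |z|^2 = 1.2946
Iter 6: z = 0.1565 + -0.3910i, |z|^2 = 0.1774
Iter 7: z = -1.0884 + 0.1419i, |z|^2 = 1.2047
Iter 8: z = 0.2045 + -0.0445i, |z|^2 = 0.0438
Iter 9: z = -0.9202 + 0.2461i, |z|^2 = 0.9073
Iter 10: z = -0.1738 + -0.1886i, |z|^2 = 0.0658
Iter 11: z = -0.9654 + 0.3298i, |z|^2 = 1.0407

Answer: 12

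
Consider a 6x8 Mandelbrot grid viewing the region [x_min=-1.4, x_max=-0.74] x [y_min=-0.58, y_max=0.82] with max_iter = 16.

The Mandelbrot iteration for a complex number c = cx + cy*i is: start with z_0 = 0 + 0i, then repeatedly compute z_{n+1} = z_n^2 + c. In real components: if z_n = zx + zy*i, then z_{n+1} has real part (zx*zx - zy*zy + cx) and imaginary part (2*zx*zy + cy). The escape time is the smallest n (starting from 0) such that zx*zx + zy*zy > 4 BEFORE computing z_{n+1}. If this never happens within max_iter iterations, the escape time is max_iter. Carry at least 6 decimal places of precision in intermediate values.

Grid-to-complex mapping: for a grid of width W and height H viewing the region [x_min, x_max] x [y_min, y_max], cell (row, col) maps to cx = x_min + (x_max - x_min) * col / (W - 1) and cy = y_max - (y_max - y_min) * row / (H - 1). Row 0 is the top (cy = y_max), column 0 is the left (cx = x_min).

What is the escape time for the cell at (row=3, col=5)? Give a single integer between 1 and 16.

z_0 = 0 + 0i, c = -0.7400 + 0.2200i
Iter 1: z = -0.7400 + 0.2200i, |z|^2 = 0.5960
Iter 2: z = -0.2408 + -0.1056i, |z|^2 = 0.0691
Iter 3: z = -0.6932 + 0.2709i, |z|^2 = 0.5538
Iter 4: z = -0.3329 + -0.1555i, |z|^2 = 0.1350
Iter 5: z = -0.6534 + 0.3235i, |z|^2 = 0.5316
Iter 6: z = -0.4178 + -0.2028i, |z|^2 = 0.2157
Iter 7: z = -0.6066 + 0.3894i, |z|^2 = 0.5196
Iter 8: z = -0.5237 + -0.2524i, |z|^2 = 0.3380
Iter 9: z = -0.5294 + 0.4844i, |z|^2 = 0.5149
Iter 10: z = -0.6943 + -0.2929i, |z|^2 = 0.5679
Iter 11: z = -0.3437 + 0.6268i, |z|^2 = 0.5110
Iter 12: z = -1.0147 + -0.2108i, |z|^2 = 1.0741
Iter 13: z = 0.2452 + 0.6479i, |z|^2 = 0.4799
Iter 14: z = -1.0996 + 0.5377i, |z|^2 = 1.4983
Iter 15: z = 0.1801 + -0.9625i, |z|^2 = 0.9589

Answer: 16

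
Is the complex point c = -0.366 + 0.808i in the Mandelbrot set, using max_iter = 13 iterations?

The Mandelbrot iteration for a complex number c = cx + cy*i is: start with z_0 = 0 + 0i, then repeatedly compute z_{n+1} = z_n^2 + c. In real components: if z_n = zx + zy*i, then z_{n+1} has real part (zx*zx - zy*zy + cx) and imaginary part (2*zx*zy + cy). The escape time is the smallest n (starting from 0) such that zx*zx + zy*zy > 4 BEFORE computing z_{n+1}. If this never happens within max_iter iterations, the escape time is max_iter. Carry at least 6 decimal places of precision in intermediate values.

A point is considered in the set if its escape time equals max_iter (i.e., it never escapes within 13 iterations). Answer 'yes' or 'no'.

z_0 = 0 + 0i, c = -0.3660 + 0.8080i
Iter 1: z = -0.3660 + 0.8080i, |z|^2 = 0.7868
Iter 2: z = -0.8849 + 0.2165i, |z|^2 = 0.8300
Iter 3: z = 0.3702 + 0.4248i, |z|^2 = 0.3174
Iter 4: z = -0.4094 + 1.1225i, |z|^2 = 1.4275
Iter 5: z = -1.4583 + -0.1111i, |z|^2 = 2.1390
Iter 6: z = 1.7484 + 1.1319i, |z|^2 = 4.3381
Escaped at iteration 6

Answer: no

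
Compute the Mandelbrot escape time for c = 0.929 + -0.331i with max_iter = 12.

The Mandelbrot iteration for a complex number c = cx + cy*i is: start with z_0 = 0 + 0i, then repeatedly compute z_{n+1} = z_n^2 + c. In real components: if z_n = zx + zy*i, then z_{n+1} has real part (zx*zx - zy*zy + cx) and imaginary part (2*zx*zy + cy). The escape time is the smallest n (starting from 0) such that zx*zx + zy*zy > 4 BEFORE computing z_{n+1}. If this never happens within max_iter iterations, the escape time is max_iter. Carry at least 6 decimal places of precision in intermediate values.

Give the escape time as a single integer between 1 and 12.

Answer: 3

Derivation:
z_0 = 0 + 0i, c = 0.9290 + -0.3310i
Iter 1: z = 0.9290 + -0.3310i, |z|^2 = 0.9726
Iter 2: z = 1.6825 + -0.9460i, |z|^2 = 3.7257
Iter 3: z = 2.8648 + -3.5142i, |z|^2 = 20.5572
Escaped at iteration 3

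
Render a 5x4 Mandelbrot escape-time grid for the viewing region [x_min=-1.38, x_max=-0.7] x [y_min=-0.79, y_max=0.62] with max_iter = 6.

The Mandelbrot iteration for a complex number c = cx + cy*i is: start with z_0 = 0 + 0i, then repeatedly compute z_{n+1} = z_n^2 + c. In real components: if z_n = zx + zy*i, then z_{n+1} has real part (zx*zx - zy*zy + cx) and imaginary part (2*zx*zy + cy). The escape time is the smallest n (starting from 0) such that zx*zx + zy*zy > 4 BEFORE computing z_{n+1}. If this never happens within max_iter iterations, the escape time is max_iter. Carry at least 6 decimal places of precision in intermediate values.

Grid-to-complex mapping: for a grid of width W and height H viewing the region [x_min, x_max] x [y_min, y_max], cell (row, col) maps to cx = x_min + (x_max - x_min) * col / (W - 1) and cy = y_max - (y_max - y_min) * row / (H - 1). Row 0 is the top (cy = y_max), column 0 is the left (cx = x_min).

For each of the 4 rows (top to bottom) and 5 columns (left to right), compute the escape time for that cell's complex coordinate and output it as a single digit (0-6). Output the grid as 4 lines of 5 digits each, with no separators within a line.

(row=0, col=0): c = -1.3800 + 0.6200i → escape time 3
(row=0, col=1): c = -1.2100 + 0.6200i → escape time 3
(row=0, col=2): c = -1.0400 + 0.6200i → escape time 4
(row=0, col=3): c = -0.8700 + 0.6200i → escape time 5
(row=0, col=4): c = -0.7000 + 0.6200i → escape time 6
(row=1, col=0): c = -1.3800 + 0.1500i → escape time 6
(row=1, col=1): c = -1.2100 + 0.1500i → escape time 6
(row=1, col=2): c = -1.0400 + 0.1500i → escape time 6
(row=1, col=3): c = -0.8700 + 0.1500i → escape time 6
(row=1, col=4): c = -0.7000 + 0.1500i → escape time 6
(row=2, col=0): c = -1.3800 + -0.3200i → escape time 5
(row=2, col=1): c = -1.2100 + -0.3200i → escape time 6
(row=2, col=2): c = -1.0400 + -0.3200i → escape time 6
(row=2, col=3): c = -0.8700 + -0.3200i → escape time 6
(row=2, col=4): c = -0.7000 + -0.3200i → escape time 6
(row=3, col=0): c = -1.3800 + -0.7900i → escape time 3
(row=3, col=1): c = -1.2100 + -0.7900i → escape time 3
(row=3, col=2): c = -1.0400 + -0.7900i → escape time 3
(row=3, col=3): c = -0.8700 + -0.7900i → escape time 4
(row=3, col=4): c = -0.7000 + -0.7900i → escape time 4

Answer: 33456
66666
56666
33344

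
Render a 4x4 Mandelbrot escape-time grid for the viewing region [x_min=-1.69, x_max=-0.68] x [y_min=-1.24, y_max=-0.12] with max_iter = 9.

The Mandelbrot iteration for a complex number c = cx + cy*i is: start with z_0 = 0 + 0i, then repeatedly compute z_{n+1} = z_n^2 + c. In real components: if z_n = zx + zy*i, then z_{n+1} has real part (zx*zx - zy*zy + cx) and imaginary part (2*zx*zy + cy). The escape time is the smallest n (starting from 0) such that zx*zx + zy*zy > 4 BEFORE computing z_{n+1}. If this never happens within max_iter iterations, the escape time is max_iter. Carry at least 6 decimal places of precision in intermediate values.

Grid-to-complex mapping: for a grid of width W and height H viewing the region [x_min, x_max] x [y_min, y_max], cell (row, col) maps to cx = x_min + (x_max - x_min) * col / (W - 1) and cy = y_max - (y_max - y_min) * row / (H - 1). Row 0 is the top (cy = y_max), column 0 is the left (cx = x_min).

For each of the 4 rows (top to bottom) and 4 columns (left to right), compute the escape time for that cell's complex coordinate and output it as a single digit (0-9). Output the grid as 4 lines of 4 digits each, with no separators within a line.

(row=0, col=0): c = -1.6900 + -0.1200i → escape time 5
(row=0, col=1): c = -1.3533 + -0.1200i → escape time 9
(row=0, col=2): c = -1.0167 + -0.1200i → escape time 9
(row=0, col=3): c = -0.6800 + -0.1200i → escape time 9
(row=1, col=0): c = -1.6900 + -0.4933i → escape time 3
(row=1, col=1): c = -1.3533 + -0.4933i → escape time 3
(row=1, col=2): c = -1.0167 + -0.4933i → escape time 5
(row=1, col=3): c = -0.6800 + -0.4933i → escape time 9
(row=2, col=0): c = -1.6900 + -0.8667i → escape time 2
(row=2, col=1): c = -1.3533 + -0.8667i → escape time 3
(row=2, col=2): c = -1.0167 + -0.8667i → escape time 3
(row=2, col=3): c = -0.6800 + -0.8667i → escape time 4
(row=3, col=0): c = -1.6900 + -1.2400i → escape time 1
(row=3, col=1): c = -1.3533 + -1.2400i → escape time 2
(row=3, col=2): c = -1.0167 + -1.2400i → escape time 3
(row=3, col=3): c = -0.6800 + -1.2400i → escape time 3

Answer: 5999
3359
2334
1233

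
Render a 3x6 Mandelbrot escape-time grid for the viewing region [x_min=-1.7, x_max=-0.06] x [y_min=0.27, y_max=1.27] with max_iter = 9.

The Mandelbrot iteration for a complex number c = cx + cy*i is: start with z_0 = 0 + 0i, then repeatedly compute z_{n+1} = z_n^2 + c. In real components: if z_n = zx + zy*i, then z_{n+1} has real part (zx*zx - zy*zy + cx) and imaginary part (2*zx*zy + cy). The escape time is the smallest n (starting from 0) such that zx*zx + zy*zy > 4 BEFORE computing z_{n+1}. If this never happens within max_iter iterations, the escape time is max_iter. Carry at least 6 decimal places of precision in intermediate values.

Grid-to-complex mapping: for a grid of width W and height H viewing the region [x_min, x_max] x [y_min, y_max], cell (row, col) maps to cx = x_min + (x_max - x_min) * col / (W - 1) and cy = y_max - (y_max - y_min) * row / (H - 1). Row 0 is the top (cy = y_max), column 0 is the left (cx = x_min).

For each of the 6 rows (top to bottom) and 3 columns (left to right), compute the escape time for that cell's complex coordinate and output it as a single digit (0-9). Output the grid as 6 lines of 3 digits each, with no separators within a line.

(row=0, col=0): c = -1.7000 + 1.2700i → escape time 1
(row=0, col=1): c = -0.8800 + 1.2700i → escape time 3
(row=0, col=2): c = -0.0600 + 1.2700i → escape time 2
(row=1, col=0): c = -1.7000 + 1.0700i → escape time 1
(row=1, col=1): c = -0.8800 + 1.0700i → escape time 3
(row=1, col=2): c = -0.0600 + 1.0700i → escape time 6
(row=2, col=0): c = -1.7000 + 0.8700i → escape time 2
(row=2, col=1): c = -0.8800 + 0.8700i → escape time 3
(row=2, col=2): c = -0.0600 + 0.8700i → escape time 9
(row=3, col=0): c = -1.7000 + 0.6700i → escape time 3
(row=3, col=1): c = -0.8800 + 0.6700i → escape time 4
(row=3, col=2): c = -0.0600 + 0.6700i → escape time 9
(row=4, col=0): c = -1.7000 + 0.4700i → escape time 3
(row=4, col=1): c = -0.8800 + 0.4700i → escape time 6
(row=4, col=2): c = -0.0600 + 0.4700i → escape time 9
(row=5, col=0): c = -1.7000 + 0.2700i → escape time 4
(row=5, col=1): c = -0.8800 + 0.2700i → escape time 9
(row=5, col=2): c = -0.0600 + 0.2700i → escape time 9

Answer: 132
136
239
349
369
499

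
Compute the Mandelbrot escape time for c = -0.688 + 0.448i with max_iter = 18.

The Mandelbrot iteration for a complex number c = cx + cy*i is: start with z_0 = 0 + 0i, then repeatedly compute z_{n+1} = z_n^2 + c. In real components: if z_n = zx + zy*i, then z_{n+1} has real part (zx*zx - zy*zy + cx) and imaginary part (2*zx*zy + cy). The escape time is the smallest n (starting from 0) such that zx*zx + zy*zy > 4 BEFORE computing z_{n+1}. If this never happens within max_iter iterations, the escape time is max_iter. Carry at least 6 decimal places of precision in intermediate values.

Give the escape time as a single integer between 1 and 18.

z_0 = 0 + 0i, c = -0.6880 + 0.4480i
Iter 1: z = -0.6880 + 0.4480i, |z|^2 = 0.6740
Iter 2: z = -0.4154 + -0.1684i, |z|^2 = 0.2009
Iter 3: z = -0.5439 + 0.5879i, |z|^2 = 0.6414
Iter 4: z = -0.7379 + -0.1915i, |z|^2 = 0.5812
Iter 5: z = -0.1802 + 0.7306i, |z|^2 = 0.5663
Iter 6: z = -1.1893 + 0.1847i, |z|^2 = 1.4486
Iter 7: z = 0.6924 + 0.0086i, |z|^2 = 0.4794
Iter 8: z = -0.2087 + 0.4600i, |z|^2 = 0.2551
Iter 9: z = -0.8560 + 0.2560i, |z|^2 = 0.7983
Iter 10: z = -0.0208 + 0.0097i, |z|^2 = 0.0005
Iter 11: z = -0.6877 + 0.4476i, |z|^2 = 0.6732
Iter 12: z = -0.4155 + -0.1676i, |z|^2 = 0.2007
Iter 13: z = -0.5435 + 0.5873i, |z|^2 = 0.6402
Iter 14: z = -0.7375 + -0.1903i, |z|^2 = 0.5801
Iter 15: z = -0.1803 + 0.7287i, |z|^2 = 0.5635
Iter 16: z = -1.1865 + 0.1852i, |z|^2 = 1.4421
Iter 17: z = 0.6855 + 0.0085i, |z|^2 = 0.4700

Answer: 18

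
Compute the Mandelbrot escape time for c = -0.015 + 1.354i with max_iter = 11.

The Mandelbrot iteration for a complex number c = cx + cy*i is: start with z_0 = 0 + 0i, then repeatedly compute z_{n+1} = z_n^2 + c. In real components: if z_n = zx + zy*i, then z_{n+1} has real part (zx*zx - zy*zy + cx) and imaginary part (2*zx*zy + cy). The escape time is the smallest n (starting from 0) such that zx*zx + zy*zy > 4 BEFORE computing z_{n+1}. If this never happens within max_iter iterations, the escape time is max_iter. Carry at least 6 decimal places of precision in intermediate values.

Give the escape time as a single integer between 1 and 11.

z_0 = 0 + 0i, c = -0.0150 + 1.3540i
Iter 1: z = -0.0150 + 1.3540i, |z|^2 = 1.8335
Iter 2: z = -1.8481 + 1.3134i, |z|^2 = 5.1404
Escaped at iteration 2

Answer: 2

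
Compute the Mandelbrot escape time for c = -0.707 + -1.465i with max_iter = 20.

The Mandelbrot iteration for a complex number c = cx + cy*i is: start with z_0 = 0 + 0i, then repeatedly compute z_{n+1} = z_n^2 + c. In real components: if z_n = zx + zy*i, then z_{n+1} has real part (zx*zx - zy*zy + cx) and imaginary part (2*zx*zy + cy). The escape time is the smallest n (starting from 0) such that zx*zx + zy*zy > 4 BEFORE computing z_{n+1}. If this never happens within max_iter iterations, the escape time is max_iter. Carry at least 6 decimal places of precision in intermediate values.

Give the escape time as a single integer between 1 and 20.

z_0 = 0 + 0i, c = -0.7070 + -1.4650i
Iter 1: z = -0.7070 + -1.4650i, |z|^2 = 2.6461
Iter 2: z = -2.3534 + 0.6065i, |z|^2 = 5.9062
Escaped at iteration 2

Answer: 2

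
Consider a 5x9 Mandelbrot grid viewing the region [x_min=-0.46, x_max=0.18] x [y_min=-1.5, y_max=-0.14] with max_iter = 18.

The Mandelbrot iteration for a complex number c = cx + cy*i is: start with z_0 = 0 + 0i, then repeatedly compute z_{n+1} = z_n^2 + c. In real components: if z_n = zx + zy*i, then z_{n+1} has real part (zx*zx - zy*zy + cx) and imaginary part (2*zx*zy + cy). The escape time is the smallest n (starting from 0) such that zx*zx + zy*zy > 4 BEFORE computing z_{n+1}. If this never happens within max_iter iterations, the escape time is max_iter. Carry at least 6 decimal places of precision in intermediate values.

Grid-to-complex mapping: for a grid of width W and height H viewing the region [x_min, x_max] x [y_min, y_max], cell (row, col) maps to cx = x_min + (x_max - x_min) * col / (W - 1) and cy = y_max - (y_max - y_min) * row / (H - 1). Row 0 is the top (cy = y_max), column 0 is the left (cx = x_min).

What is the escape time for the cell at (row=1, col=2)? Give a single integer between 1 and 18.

z_0 = 0 + 0i, c = -0.1400 + -0.3100i
Iter 1: z = -0.1400 + -0.3100i, |z|^2 = 0.1157
Iter 2: z = -0.2165 + -0.2232i, |z|^2 = 0.0967
Iter 3: z = -0.1429 + -0.2134i, |z|^2 = 0.0660
Iter 4: z = -0.1651 + -0.2490i, |z|^2 = 0.0893
Iter 5: z = -0.1747 + -0.2278i, |z|^2 = 0.0824
Iter 6: z = -0.1613 + -0.2304i, |z|^2 = 0.0791
Iter 7: z = -0.1670 + -0.2357i, |z|^2 = 0.0834
Iter 8: z = -0.1676 + -0.2313i, |z|^2 = 0.0816
Iter 9: z = -0.1654 + -0.2325i, |z|^2 = 0.0814
Iter 10: z = -0.1667 + -0.2331i, |z|^2 = 0.0821
Iter 11: z = -0.1666 + -0.2323i, |z|^2 = 0.0817
Iter 12: z = -0.1662 + -0.2326i, |z|^2 = 0.0817
Iter 13: z = -0.1665 + -0.2327i, |z|^2 = 0.0819
Iter 14: z = -0.1664 + -0.2325i, |z|^2 = 0.0818
Iter 15: z = -0.1664 + -0.2326i, |z|^2 = 0.0818
Iter 16: z = -0.1664 + -0.2326i, |z|^2 = 0.0818
Iter 17: z = -0.1664 + -0.2326i, |z|^2 = 0.0818

Answer: 18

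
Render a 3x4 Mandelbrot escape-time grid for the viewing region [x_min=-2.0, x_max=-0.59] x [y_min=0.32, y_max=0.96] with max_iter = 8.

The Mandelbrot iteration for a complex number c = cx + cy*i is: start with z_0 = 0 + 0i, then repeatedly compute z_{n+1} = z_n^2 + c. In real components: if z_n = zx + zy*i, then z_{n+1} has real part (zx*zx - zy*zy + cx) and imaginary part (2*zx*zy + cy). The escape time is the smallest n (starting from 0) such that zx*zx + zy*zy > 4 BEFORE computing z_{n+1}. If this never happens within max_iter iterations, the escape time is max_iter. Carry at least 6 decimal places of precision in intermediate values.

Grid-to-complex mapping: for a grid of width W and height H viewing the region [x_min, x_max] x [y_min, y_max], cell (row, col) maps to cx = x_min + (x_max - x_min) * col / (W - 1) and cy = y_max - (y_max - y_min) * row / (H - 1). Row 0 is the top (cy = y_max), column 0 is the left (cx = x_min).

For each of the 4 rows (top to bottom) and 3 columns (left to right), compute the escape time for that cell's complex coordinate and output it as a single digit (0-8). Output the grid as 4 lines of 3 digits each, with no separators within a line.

(row=0, col=0): c = -2.0000 + 0.9600i → escape time 1
(row=0, col=1): c = -1.2950 + 0.9600i → escape time 3
(row=0, col=2): c = -0.5900 + 0.9600i → escape time 4
(row=1, col=0): c = -2.0000 + 0.7467i → escape time 1
(row=1, col=1): c = -1.2950 + 0.7467i → escape time 3
(row=1, col=2): c = -0.5900 + 0.7467i → escape time 6
(row=2, col=0): c = -2.0000 + 0.5333i → escape time 1
(row=2, col=1): c = -1.2950 + 0.5333i → escape time 3
(row=2, col=2): c = -0.5900 + 0.5333i → escape time 8
(row=3, col=0): c = -2.0000 + 0.3200i → escape time 1
(row=3, col=1): c = -1.2950 + 0.3200i → escape time 8
(row=3, col=2): c = -0.5900 + 0.3200i → escape time 8

Answer: 134
136
138
188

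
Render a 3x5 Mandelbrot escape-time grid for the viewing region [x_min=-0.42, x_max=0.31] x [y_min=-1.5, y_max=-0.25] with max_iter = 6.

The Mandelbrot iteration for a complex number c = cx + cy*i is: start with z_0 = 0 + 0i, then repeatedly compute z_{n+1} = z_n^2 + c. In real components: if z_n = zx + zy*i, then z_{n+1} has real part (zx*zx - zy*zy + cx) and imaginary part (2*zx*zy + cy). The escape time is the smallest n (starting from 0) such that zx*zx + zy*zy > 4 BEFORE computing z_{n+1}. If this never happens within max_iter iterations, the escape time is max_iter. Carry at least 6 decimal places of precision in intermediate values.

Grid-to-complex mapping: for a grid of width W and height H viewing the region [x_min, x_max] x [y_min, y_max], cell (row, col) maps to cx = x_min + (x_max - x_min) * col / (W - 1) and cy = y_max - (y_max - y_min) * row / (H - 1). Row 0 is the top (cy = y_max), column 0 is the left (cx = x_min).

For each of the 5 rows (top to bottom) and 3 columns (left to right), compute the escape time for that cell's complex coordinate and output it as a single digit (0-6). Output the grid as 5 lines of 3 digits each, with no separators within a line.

Answer: 666
666
564
332
222

Derivation:
(row=0, col=0): c = -0.4200 + -0.2500i → escape time 6
(row=0, col=1): c = -0.0550 + -0.2500i → escape time 6
(row=0, col=2): c = 0.3100 + -0.2500i → escape time 6
(row=1, col=0): c = -0.4200 + -0.5625i → escape time 6
(row=1, col=1): c = -0.0550 + -0.5625i → escape time 6
(row=1, col=2): c = 0.3100 + -0.5625i → escape time 6
(row=2, col=0): c = -0.4200 + -0.8750i → escape time 5
(row=2, col=1): c = -0.0550 + -0.8750i → escape time 6
(row=2, col=2): c = 0.3100 + -0.8750i → escape time 4
(row=3, col=0): c = -0.4200 + -1.1875i → escape time 3
(row=3, col=1): c = -0.0550 + -1.1875i → escape time 3
(row=3, col=2): c = 0.3100 + -1.1875i → escape time 2
(row=4, col=0): c = -0.4200 + -1.5000i → escape time 2
(row=4, col=1): c = -0.0550 + -1.5000i → escape time 2
(row=4, col=2): c = 0.3100 + -1.5000i → escape time 2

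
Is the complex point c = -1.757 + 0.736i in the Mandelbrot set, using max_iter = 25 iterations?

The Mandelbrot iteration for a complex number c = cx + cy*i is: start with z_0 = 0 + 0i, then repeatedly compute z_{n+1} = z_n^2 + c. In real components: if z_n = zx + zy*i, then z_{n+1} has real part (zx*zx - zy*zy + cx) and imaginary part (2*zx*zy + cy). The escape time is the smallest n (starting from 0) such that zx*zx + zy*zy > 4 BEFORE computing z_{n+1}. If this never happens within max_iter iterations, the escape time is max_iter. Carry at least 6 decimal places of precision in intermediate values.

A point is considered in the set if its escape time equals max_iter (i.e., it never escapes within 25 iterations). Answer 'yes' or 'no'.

z_0 = 0 + 0i, c = -1.7570 + 0.7360i
Iter 1: z = -1.7570 + 0.7360i, |z|^2 = 3.6287
Iter 2: z = 0.7884 + -1.8503i, |z|^2 = 4.0451
Escaped at iteration 2

Answer: no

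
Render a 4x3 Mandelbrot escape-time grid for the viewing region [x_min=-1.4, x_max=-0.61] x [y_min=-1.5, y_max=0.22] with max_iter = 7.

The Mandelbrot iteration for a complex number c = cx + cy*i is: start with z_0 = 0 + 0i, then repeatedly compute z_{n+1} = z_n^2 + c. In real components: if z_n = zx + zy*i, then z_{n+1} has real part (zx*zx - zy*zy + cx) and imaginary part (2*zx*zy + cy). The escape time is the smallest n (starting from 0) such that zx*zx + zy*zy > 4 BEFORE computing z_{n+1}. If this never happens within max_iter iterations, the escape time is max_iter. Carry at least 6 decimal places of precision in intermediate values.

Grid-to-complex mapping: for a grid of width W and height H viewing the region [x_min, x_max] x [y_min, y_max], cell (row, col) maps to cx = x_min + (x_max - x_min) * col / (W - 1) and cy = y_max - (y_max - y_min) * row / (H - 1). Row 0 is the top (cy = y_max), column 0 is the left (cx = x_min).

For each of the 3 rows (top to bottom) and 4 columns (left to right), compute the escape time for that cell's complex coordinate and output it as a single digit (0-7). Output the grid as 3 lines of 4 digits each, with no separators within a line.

Answer: 6777
3357
1222

Derivation:
(row=0, col=0): c = -1.4000 + 0.2200i → escape time 6
(row=0, col=1): c = -1.1367 + 0.2200i → escape time 7
(row=0, col=2): c = -0.8733 + 0.2200i → escape time 7
(row=0, col=3): c = -0.6100 + 0.2200i → escape time 7
(row=1, col=0): c = -1.4000 + -0.6400i → escape time 3
(row=1, col=1): c = -1.1367 + -0.6400i → escape time 3
(row=1, col=2): c = -0.8733 + -0.6400i → escape time 5
(row=1, col=3): c = -0.6100 + -0.6400i → escape time 7
(row=2, col=0): c = -1.4000 + -1.5000i → escape time 1
(row=2, col=1): c = -1.1367 + -1.5000i → escape time 2
(row=2, col=2): c = -0.8733 + -1.5000i → escape time 2
(row=2, col=3): c = -0.6100 + -1.5000i → escape time 2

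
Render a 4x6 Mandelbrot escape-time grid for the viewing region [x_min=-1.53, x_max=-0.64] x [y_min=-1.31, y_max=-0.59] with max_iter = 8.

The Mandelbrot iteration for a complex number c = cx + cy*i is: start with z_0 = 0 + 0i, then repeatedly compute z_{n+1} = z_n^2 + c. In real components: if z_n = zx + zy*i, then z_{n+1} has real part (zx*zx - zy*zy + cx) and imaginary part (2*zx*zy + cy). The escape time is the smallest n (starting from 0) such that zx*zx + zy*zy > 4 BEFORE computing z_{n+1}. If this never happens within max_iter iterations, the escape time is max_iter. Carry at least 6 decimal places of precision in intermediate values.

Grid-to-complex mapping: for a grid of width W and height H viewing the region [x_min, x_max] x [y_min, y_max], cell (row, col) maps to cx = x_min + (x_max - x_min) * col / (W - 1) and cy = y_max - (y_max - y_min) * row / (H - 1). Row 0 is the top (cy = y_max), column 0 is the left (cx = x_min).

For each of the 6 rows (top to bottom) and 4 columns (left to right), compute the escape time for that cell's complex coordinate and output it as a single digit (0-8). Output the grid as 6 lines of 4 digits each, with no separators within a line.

Answer: 3358
3345
3334
2334
2233
1223

Derivation:
(row=0, col=0): c = -1.5300 + -0.5900i → escape time 3
(row=0, col=1): c = -1.2333 + -0.5900i → escape time 3
(row=0, col=2): c = -0.9367 + -0.5900i → escape time 5
(row=0, col=3): c = -0.6400 + -0.5900i → escape time 8
(row=1, col=0): c = -1.5300 + -0.7340i → escape time 3
(row=1, col=1): c = -1.2333 + -0.7340i → escape time 3
(row=1, col=2): c = -0.9367 + -0.7340i → escape time 4
(row=1, col=3): c = -0.6400 + -0.7340i → escape time 5
(row=2, col=0): c = -1.5300 + -0.8780i → escape time 3
(row=2, col=1): c = -1.2333 + -0.8780i → escape time 3
(row=2, col=2): c = -0.9367 + -0.8780i → escape time 3
(row=2, col=3): c = -0.6400 + -0.8780i → escape time 4
(row=3, col=0): c = -1.5300 + -1.0220i → escape time 2
(row=3, col=1): c = -1.2333 + -1.0220i → escape time 3
(row=3, col=2): c = -0.9367 + -1.0220i → escape time 3
(row=3, col=3): c = -0.6400 + -1.0220i → escape time 4
(row=4, col=0): c = -1.5300 + -1.1660i → escape time 2
(row=4, col=1): c = -1.2333 + -1.1660i → escape time 2
(row=4, col=2): c = -0.9367 + -1.1660i → escape time 3
(row=4, col=3): c = -0.6400 + -1.1660i → escape time 3
(row=5, col=0): c = -1.5300 + -1.3100i → escape time 1
(row=5, col=1): c = -1.2333 + -1.3100i → escape time 2
(row=5, col=2): c = -0.9367 + -1.3100i → escape time 2
(row=5, col=3): c = -0.6400 + -1.3100i → escape time 3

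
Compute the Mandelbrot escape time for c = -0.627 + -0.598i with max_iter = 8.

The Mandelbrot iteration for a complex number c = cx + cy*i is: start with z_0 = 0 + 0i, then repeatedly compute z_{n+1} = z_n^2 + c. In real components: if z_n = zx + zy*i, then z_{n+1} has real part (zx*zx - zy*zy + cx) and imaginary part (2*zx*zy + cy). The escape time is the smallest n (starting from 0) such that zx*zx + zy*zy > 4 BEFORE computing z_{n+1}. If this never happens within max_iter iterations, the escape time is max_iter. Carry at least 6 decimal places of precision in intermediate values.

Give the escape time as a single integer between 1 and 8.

Answer: 8

Derivation:
z_0 = 0 + 0i, c = -0.6270 + -0.5980i
Iter 1: z = -0.6270 + -0.5980i, |z|^2 = 0.7507
Iter 2: z = -0.5915 + 0.1519i, |z|^2 = 0.3729
Iter 3: z = -0.3002 + -0.7777i, |z|^2 = 0.6949
Iter 4: z = -1.1417 + -0.1310i, |z|^2 = 1.3205
Iter 5: z = 0.6592 + -0.2988i, |z|^2 = 0.5238
Iter 6: z = -0.2817 + -0.9919i, |z|^2 = 1.0633
Iter 7: z = -1.5316 + -0.0390i, |z|^2 = 2.3472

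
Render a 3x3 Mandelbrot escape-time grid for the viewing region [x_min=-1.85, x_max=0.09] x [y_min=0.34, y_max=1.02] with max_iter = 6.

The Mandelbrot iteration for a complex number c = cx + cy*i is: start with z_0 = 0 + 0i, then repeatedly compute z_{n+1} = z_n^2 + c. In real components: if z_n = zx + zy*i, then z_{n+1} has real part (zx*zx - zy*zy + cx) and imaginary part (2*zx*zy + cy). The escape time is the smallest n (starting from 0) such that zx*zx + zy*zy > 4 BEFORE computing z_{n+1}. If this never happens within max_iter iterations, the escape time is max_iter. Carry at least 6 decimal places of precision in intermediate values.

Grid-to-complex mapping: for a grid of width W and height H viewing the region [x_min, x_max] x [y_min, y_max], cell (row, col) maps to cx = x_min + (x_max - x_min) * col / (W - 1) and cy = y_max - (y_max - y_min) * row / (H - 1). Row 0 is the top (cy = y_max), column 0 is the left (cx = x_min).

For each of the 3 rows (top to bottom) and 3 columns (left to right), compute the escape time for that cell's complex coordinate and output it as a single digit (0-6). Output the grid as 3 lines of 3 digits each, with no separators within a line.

Answer: 134
246
366

Derivation:
(row=0, col=0): c = -1.8500 + 1.0200i → escape time 1
(row=0, col=1): c = -0.8800 + 1.0200i → escape time 3
(row=0, col=2): c = 0.0900 + 1.0200i → escape time 4
(row=1, col=0): c = -1.8500 + 0.6800i → escape time 2
(row=1, col=1): c = -0.8800 + 0.6800i → escape time 4
(row=1, col=2): c = 0.0900 + 0.6800i → escape time 6
(row=2, col=0): c = -1.8500 + 0.3400i → escape time 3
(row=2, col=1): c = -0.8800 + 0.3400i → escape time 6
(row=2, col=2): c = 0.0900 + 0.3400i → escape time 6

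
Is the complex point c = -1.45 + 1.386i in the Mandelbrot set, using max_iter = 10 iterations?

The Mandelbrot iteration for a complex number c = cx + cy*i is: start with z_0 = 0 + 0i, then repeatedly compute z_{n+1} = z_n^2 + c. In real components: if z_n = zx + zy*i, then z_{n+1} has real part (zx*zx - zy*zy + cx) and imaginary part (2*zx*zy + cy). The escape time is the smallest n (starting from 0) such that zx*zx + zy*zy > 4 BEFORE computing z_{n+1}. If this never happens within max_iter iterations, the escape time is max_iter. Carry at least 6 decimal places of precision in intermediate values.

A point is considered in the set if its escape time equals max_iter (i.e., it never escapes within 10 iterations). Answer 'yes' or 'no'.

Answer: no

Derivation:
z_0 = 0 + 0i, c = -1.4500 + 1.3860i
Iter 1: z = -1.4500 + 1.3860i, |z|^2 = 4.0235
Escaped at iteration 1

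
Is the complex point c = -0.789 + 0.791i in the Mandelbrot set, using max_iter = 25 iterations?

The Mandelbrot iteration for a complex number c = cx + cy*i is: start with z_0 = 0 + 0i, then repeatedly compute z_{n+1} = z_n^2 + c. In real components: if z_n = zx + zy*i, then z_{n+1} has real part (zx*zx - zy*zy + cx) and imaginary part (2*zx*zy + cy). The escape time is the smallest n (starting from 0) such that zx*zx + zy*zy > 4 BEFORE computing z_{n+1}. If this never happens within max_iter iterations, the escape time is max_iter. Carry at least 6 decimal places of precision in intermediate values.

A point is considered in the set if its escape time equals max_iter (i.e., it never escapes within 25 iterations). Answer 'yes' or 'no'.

Answer: no

Derivation:
z_0 = 0 + 0i, c = -0.7890 + 0.7910i
Iter 1: z = -0.7890 + 0.7910i, |z|^2 = 1.2482
Iter 2: z = -0.7922 + -0.4572i, |z|^2 = 0.8365
Iter 3: z = -0.3705 + 1.5153i, |z|^2 = 2.4336
Iter 4: z = -2.9480 + -0.3319i, |z|^2 = 8.8009
Escaped at iteration 4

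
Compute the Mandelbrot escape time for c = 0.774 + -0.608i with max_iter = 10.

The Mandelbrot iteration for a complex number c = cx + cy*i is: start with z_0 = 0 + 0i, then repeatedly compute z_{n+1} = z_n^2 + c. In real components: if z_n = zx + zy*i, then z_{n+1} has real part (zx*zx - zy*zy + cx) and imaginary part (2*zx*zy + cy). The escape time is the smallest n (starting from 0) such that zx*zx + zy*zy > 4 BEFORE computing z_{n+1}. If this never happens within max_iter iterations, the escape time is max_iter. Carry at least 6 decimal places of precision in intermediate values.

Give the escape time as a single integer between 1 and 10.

z_0 = 0 + 0i, c = 0.7740 + -0.6080i
Iter 1: z = 0.7740 + -0.6080i, |z|^2 = 0.9687
Iter 2: z = 1.0034 + -1.5492i, |z|^2 = 3.4068
Iter 3: z = -0.6191 + -3.7169i, |z|^2 = 14.1990
Escaped at iteration 3

Answer: 3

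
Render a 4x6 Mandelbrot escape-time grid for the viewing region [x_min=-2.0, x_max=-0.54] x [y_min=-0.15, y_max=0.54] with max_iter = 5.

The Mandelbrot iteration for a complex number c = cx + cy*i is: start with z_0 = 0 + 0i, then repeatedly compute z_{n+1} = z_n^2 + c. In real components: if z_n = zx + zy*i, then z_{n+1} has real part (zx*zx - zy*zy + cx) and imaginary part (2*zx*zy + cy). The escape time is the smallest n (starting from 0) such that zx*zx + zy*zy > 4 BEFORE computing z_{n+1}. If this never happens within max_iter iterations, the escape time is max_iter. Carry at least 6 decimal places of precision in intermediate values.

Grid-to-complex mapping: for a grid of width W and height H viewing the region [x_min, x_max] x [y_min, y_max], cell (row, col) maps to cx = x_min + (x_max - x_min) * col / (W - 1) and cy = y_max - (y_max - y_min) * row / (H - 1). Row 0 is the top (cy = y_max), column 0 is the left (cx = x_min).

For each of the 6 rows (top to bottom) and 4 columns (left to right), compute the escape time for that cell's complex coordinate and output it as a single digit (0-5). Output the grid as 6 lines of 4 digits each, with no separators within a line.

Answer: 1355
1455
1555
1555
1555
1555

Derivation:
(row=0, col=0): c = -2.0000 + 0.5400i → escape time 1
(row=0, col=1): c = -1.5133 + 0.5400i → escape time 3
(row=0, col=2): c = -1.0267 + 0.5400i → escape time 5
(row=0, col=3): c = -0.5400 + 0.5400i → escape time 5
(row=1, col=0): c = -2.0000 + 0.4020i → escape time 1
(row=1, col=1): c = -1.5133 + 0.4020i → escape time 4
(row=1, col=2): c = -1.0267 + 0.4020i → escape time 5
(row=1, col=3): c = -0.5400 + 0.4020i → escape time 5
(row=2, col=0): c = -2.0000 + 0.2640i → escape time 1
(row=2, col=1): c = -1.5133 + 0.2640i → escape time 5
(row=2, col=2): c = -1.0267 + 0.2640i → escape time 5
(row=2, col=3): c = -0.5400 + 0.2640i → escape time 5
(row=3, col=0): c = -2.0000 + 0.1260i → escape time 1
(row=3, col=1): c = -1.5133 + 0.1260i → escape time 5
(row=3, col=2): c = -1.0267 + 0.1260i → escape time 5
(row=3, col=3): c = -0.5400 + 0.1260i → escape time 5
(row=4, col=0): c = -2.0000 + -0.0120i → escape time 1
(row=4, col=1): c = -1.5133 + -0.0120i → escape time 5
(row=4, col=2): c = -1.0267 + -0.0120i → escape time 5
(row=4, col=3): c = -0.5400 + -0.0120i → escape time 5
(row=5, col=0): c = -2.0000 + -0.1500i → escape time 1
(row=5, col=1): c = -1.5133 + -0.1500i → escape time 5
(row=5, col=2): c = -1.0267 + -0.1500i → escape time 5
(row=5, col=3): c = -0.5400 + -0.1500i → escape time 5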